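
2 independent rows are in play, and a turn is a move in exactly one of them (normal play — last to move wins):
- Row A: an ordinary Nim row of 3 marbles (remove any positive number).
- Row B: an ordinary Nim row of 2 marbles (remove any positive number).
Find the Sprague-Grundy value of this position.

1

Row A is a plain Nim row of size 3, so its Grundy value is 3.
Row B is a plain Nim row of size 2, so its Grundy value is 2.
The value of a disjunctive sum is the nim-sum of the parts.
Combined value = 3 ⊕ 2 = 1.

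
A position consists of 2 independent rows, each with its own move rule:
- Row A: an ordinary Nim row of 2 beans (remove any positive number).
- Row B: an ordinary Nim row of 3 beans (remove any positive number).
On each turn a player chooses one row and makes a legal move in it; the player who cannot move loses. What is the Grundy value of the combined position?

Row A is a plain Nim row of size 2, so its Grundy value is 2.
Row B is a plain Nim row of size 3, so its Grundy value is 3.
By the Sprague-Grundy theorem, the Grundy value of a sum of independent games is the XOR of the component values.
Combined value = 2 XOR 3 = 1.

1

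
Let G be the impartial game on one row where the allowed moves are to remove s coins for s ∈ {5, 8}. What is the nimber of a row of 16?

0

Build the Grundy sequence with g(k) = mex{g(k−s) : s ∈ {5, 8}, s ≤ k}:
k:     0  1  2  3  4  5  6  7  8  9 10 11 12 13 14 15 16
g(k):  0  0  0  0  0  1  1  1  1  1  2  2  2  0  0  0  0
So g(16) = 0.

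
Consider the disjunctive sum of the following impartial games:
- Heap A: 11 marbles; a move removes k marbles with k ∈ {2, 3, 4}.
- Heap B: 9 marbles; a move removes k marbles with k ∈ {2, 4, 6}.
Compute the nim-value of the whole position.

2

For heap A, compute g(0), g(1), … with moves {2, 3, 4}:
k:     0  1  2  3  4  5  6  7  8  9 10 11
g(k):  0  0  1  1  2  2  0  0  1  1  2  2
So g(11) = 2.
For heap B, compute g(0), g(1), … with moves {2, 4, 6}:
g(0) = mex{} = 0
g(1) = mex{} = 0
g(2) = mex{0} = 1
g(3) = mex{0} = 1
g(4) = mex{0,1} = 2
g(5) = mex{0,1} = 2
g(6) = mex{0,1,2} = 3
g(7) = mex{0,1,2} = 3
g(8) = mex{1,2,3} = 0
g(9) = mex{1,2,3} = 0
So g(9) = 0.
By the Sprague-Grundy theorem, the Grundy value of a sum of independent games is the XOR of the component values.
Combined value = 2 XOR 0 = 2.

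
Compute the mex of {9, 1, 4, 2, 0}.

The values 0, 1, 2 are all present; 3 is the first non-negative integer missing from the set.

3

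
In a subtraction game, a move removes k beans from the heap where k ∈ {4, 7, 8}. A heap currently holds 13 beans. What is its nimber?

Compute g(0), g(1), … for moves {4, 7, 8}:
g(0) = mex{} = 0
g(1) = mex{} = 0
g(2) = mex{} = 0
g(3) = mex{} = 0
g(4) = mex{0} = 1
g(5) = mex{0} = 1
g(6) = mex{0} = 1
g(7) = mex{0} = 1
g(8) = mex{0,1} = 2
g(9) = mex{0,1} = 2
g(10) = mex{0,1} = 2
g(11) = mex{0,1} = 2
g(12) = mex{1,2} = 0
g(13) = mex{1,2} = 0
So g(13) = 0.

0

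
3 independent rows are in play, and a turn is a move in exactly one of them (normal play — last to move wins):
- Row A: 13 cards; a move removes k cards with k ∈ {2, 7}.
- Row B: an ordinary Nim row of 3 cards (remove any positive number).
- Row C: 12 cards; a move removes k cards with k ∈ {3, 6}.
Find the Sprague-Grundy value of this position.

2

Build the Grundy sequence for row A with g(k) = mex{g(k−s) : s ∈ {2, 7}, s ≤ k}:
k:     0  1  2  3  4  5  6  7  8  9 10 11 12 13
g(k):  0  0  1  1  0  0  1  1  2  0  0  1  1  0
So g(13) = 0.
Row B is a plain Nim row of size 3, so its Grundy value is 3.
For row C, compute g(0), g(1), … with moves {3, 6}:
g(0) = mex{} = 0
g(1) = mex{} = 0
g(2) = mex{} = 0
g(3) = mex{0} = 1
g(4) = mex{0} = 1
g(5) = mex{0} = 1
g(6) = mex{0,1} = 2
g(7) = mex{0,1} = 2
g(8) = mex{0,1} = 2
g(9) = mex{1,2} = 0
g(10) = mex{1,2} = 0
g(11) = mex{1,2} = 0
g(12) = mex{0,2} = 1
So g(12) = 1.
By the Sprague-Grundy theorem, the Grundy value of a sum of independent games is the XOR of the component values.
Combined value = 0 ⊕ 3 ⊕ 1 = 2.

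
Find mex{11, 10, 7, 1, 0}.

The values 0, 1 are all present; 2 is the first non-negative integer missing from the set.

2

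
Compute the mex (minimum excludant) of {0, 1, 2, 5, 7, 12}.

3

The values 0, 1, 2 are all present; 3 is the first non-negative integer missing from the set.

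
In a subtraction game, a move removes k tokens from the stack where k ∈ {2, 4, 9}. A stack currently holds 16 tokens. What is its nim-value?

2

Build the Grundy sequence with g(k) = mex{g(k−s) : s ∈ {2, 4, 9}, s ≤ k}:
k:     0  1  2  3  4  5  6  7  8  9 10 11 12 13 14 15 16
g(k):  0  0  1  1  2  2  0  0  1  1  2  2  0  0  1  1  2
So g(16) = 2.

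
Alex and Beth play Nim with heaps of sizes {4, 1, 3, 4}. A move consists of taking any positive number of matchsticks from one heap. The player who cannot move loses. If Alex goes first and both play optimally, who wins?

Write each in binary and XOR column by column:
  100  (4)
  001  (1)
  011  (3)
  100  (4)
  ---
  010  (2)
The nim-sum is 2 ≠ 0, so this is an N-position: the player to move can win; Alex has a winning move.

Alex wins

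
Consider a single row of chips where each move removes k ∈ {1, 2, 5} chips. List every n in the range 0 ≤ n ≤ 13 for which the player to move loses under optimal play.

0, 3, 6, 9, 12

Grundy values for subtraction set {1, 2, 5}:
k:     0  1  2  3  4  5  6  7  8  9 10 11 12 13
g(k):  0  1  2  0  1  2  0  1  2  0  1  2  0  1
The P-positions (g = 0) in 0..13 are 0, 3, 6, 9, 12.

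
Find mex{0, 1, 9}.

The values 0, 1 are all present; 2 is the first non-negative integer missing from the set.

2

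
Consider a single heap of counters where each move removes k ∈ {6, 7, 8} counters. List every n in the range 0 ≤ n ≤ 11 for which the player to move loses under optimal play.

0, 1, 2, 3, 4, 5

Grundy values for subtraction set {6, 7, 8}:
g(0) = mex{} = 0
g(1) = mex{} = 0
g(2) = mex{} = 0
g(3) = mex{} = 0
g(4) = mex{} = 0
g(5) = mex{} = 0
g(6) = mex{0} = 1
g(7) = mex{0} = 1
g(8) = mex{0} = 1
g(9) = mex{0} = 1
g(10) = mex{0} = 1
g(11) = mex{0} = 1
The P-positions (g = 0) in 0..11 are 0, 1, 2, 3, 4, 5.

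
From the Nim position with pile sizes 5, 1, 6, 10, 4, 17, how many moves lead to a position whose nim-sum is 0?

1

Compute the nim-sum pairwise:
5 XOR 1 = 4
4 XOR 6 = 2
2 XOR 10 = 8
8 XOR 4 = 12
12 XOR 17 = 29
The overall nim-sum is X = 29. A pile of size p has a winning move iff p XOR X < p (reduce it to p XOR X).
  5: 5 XOR 29 = 24 ≥ 5 — no move.
  1: 1 XOR 29 = 28 ≥ 1 — no move.
  6: 6 XOR 29 = 27 ≥ 6 — no move.
  10: 10 XOR 29 = 23 ≥ 10 — no move.
  4: 4 XOR 29 = 25 ≥ 4 — no move.
  17: 17 XOR 29 = 12 < 17 — winning move (to 12).
That gives 1 winning move.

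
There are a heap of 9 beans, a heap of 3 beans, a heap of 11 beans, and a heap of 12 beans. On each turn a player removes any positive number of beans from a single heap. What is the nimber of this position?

13

Nim-sum: 9 XOR 3 XOR 11 XOR 12 = 13.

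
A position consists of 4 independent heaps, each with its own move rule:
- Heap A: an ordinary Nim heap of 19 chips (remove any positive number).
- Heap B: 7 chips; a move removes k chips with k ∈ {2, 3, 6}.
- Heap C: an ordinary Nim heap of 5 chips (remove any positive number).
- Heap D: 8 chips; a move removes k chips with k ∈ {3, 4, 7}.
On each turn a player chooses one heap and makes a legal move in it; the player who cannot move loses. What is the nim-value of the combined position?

Heap A is a plain Nim heap of size 19, so its Grundy value is 19.
For heap B, compute g(0), g(1), … with moves {2, 3, 6}:
k:     0  1  2  3  4  5  6  7
g(k):  0  0  1  1  2  0  3  1
So g(7) = 1.
Heap C is a plain Nim heap of size 5, so its Grundy value is 5.
For heap D, compute g(0), g(1), … with moves {3, 4, 7}:
g(0) = mex{} = 0
g(1) = mex{} = 0
g(2) = mex{} = 0
g(3) = mex{0} = 1
g(4) = mex{0} = 1
g(5) = mex{0} = 1
g(6) = mex{0,1} = 2
g(7) = mex{0,1} = 2
g(8) = mex{0,1} = 2
So g(8) = 2.
By the Sprague-Grundy theorem, the Grundy value of a sum of independent games is the XOR of the component values.
Combined value = 19 ⊕ 1 ⊕ 5 ⊕ 2 = 21.

21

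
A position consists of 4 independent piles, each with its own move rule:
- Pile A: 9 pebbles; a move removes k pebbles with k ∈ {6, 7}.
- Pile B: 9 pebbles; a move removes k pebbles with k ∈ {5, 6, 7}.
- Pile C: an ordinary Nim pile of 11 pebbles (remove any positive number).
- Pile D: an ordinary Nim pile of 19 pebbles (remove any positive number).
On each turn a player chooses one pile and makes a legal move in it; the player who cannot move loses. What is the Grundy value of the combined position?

Grundy values for pile A (subtraction set {6, 7}):
g(0) = mex{} = 0
g(1) = mex{} = 0
g(2) = mex{} = 0
g(3) = mex{} = 0
g(4) = mex{} = 0
g(5) = mex{} = 0
g(6) = mex{0} = 1
g(7) = mex{0} = 1
g(8) = mex{0} = 1
g(9) = mex{0} = 1
So g(9) = 1.
For pile B, compute g(0), g(1), … with moves {5, 6, 7}:
k:     0  1  2  3  4  5  6  7  8  9
g(k):  0  0  0  0  0  1  1  1  1  1
So g(9) = 1.
Pile C is a plain Nim pile of size 11, so its Grundy value is 11.
Pile D is a plain Nim pile of size 19, so its Grundy value is 19.
The value of a disjunctive sum is the nim-sum of the parts.
Combined value = 1 ⊕ 1 ⊕ 11 ⊕ 19 = 24.

24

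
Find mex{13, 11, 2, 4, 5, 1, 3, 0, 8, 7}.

6

The values 0, 1, 2, 3, 4, 5 are all present; 6 is the first non-negative integer missing from the set.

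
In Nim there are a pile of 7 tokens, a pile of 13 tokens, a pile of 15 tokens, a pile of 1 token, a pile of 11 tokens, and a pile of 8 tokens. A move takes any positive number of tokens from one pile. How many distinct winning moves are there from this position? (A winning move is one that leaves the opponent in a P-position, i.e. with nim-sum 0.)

Compute the nim-sum pairwise:
7 ^ 13 = 10
10 ^ 15 = 5
5 ^ 1 = 4
4 ^ 11 = 15
15 ^ 8 = 7
The overall nim-sum is X = 7. A pile of size p has a winning move iff p XOR X < p (reduce it to p XOR X).
  7: 7 XOR 7 = 0 < 7 — winning move (to 0).
  13: 13 XOR 7 = 10 < 13 — winning move (to 10).
  15: 15 XOR 7 = 8 < 15 — winning move (to 8).
  1: 1 XOR 7 = 6 ≥ 1 — no move.
  11: 11 XOR 7 = 12 ≥ 11 — no move.
  8: 8 XOR 7 = 15 ≥ 8 — no move.
That gives 3 winning moves.

3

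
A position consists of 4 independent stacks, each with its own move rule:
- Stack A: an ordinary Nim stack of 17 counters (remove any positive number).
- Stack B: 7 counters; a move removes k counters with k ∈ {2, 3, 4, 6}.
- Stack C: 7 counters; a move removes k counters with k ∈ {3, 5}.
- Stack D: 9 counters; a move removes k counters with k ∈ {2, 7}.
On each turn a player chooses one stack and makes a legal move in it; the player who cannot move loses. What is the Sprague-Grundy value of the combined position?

16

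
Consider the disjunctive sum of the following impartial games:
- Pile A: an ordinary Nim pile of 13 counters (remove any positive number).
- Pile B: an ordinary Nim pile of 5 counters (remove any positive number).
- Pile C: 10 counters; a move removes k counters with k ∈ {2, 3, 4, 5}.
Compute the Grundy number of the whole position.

9

Pile A is a plain Nim pile of size 13, so its Grundy value is 13.
Pile B is a plain Nim pile of size 5, so its Grundy value is 5.
Grundy values for pile C (subtraction set {2, 3, 4, 5}):
g(0) = mex{} = 0
g(1) = mex{} = 0
g(2) = mex{0} = 1
g(3) = mex{0} = 1
g(4) = mex{0,1} = 2
g(5) = mex{0,1} = 2
g(6) = mex{0,1,2} = 3
g(7) = mex{1,2} = 0
g(8) = mex{1,2,3} = 0
g(9) = mex{0,2,3} = 1
g(10) = mex{0,2,3} = 1
So g(10) = 1.
By the Sprague-Grundy theorem, the Grundy value of a sum of independent games is the XOR of the component values.
Combined value = 13 XOR 5 XOR 1 = 9.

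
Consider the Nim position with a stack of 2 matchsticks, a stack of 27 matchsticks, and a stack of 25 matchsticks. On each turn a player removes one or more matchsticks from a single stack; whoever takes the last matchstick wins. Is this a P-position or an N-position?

Write each in binary and XOR column by column:
  00010  (2)
  11011  (27)
  11001  (25)
  -----
  00000  (0)
The nim-sum is 0, so this is a P-position: the player to move is in a losing position under optimal play.

P-position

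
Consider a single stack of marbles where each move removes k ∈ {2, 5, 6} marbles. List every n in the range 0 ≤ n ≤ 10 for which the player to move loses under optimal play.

0, 1, 4, 8

Build the Grundy sequence with g(k) = mex{g(k−s) : s ∈ {2, 5, 6}, s ≤ k}:
k:     0  1  2  3  4  5  6  7  8  9 10
g(k):  0  0  1  1  0  2  1  3  0  2  1
The P-positions (g = 0) in 0..10 are 0, 1, 4, 8.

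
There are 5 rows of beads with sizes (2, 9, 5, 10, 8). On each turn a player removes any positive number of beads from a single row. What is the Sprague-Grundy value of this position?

Bitwise XOR of the heap sizes:
  0010  (2)
  1001  (9)
  0101  (5)
  1010  (10)
  1000  (8)
  ----
  1100  (12)

12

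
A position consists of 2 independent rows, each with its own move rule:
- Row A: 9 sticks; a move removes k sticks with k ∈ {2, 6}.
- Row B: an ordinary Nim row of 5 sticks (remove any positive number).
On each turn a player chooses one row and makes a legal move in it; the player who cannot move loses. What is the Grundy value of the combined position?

Grundy values for row A (subtraction set {2, 6}):
k:     0  1  2  3  4  5  6  7  8  9
g(k):  0  0  1  1  0  0  1  1  0  0
So g(9) = 0.
Row B is a plain Nim row of size 5, so its Grundy value is 5.
By the Sprague-Grundy theorem, the Grundy value of a sum of independent games is the XOR of the component values.
Combined value = 0 ⊕ 5 = 5.

5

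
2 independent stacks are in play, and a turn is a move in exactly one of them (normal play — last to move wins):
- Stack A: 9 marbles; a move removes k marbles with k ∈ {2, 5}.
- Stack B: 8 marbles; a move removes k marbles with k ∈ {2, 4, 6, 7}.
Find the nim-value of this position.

5

Build the Grundy sequence for stack A with g(k) = mex{g(k−s) : s ∈ {2, 5}, s ≤ k}:
k:     0  1  2  3  4  5  6  7  8  9
g(k):  0  0  1  1  0  2  1  0  0  1
So g(9) = 1.
Build the Grundy sequence for stack B with g(k) = mex{g(k−s) : s ∈ {2, 4, 6, 7}, s ≤ k}:
k:     0  1  2  3  4  5  6  7  8
g(k):  0  0  1  1  2  2  3  3  4
So g(8) = 4.
The value of a disjunctive sum is the nim-sum of the parts.
Combined value = 1 XOR 4 = 5.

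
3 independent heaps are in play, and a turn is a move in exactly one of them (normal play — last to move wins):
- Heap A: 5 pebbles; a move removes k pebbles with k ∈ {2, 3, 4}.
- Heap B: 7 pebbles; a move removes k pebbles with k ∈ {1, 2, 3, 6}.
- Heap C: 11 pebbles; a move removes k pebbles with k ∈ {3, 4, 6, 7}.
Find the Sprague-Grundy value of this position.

1

Grundy values for heap A (subtraction set {2, 3, 4}):
k:     0  1  2  3  4  5
g(k):  0  0  1  1  2  2
So g(5) = 2.
Grundy values for heap B (subtraction set {1, 2, 3, 6}):
k:     0  1  2  3  4  5  6  7
g(k):  0  1  2  3  0  1  2  3
So g(7) = 3.
Build the Grundy sequence for heap C with g(k) = mex{g(k−s) : s ∈ {3, 4, 6, 7}, s ≤ k}:
k:     0  1  2  3  4  5  6  7  8  9 10 11
g(k):  0  0  0  1  1  1  2  2  2  3  0  0
So g(11) = 0.
The value of a disjunctive sum is the nim-sum of the parts.
Combined value = 2 XOR 3 XOR 0 = 1.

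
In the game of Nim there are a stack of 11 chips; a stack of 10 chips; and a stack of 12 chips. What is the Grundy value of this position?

Compute the nim-sum pairwise:
11 XOR 10 = 1
1 XOR 12 = 13

13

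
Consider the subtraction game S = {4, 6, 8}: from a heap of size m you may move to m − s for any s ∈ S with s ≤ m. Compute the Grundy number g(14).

0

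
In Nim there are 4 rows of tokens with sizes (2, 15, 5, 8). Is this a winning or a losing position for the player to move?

Compute the nim-sum pairwise:
2 ⊕ 15 = 13
13 ⊕ 5 = 8
8 ⊕ 8 = 0
The nim-sum is 0, so this is a P-position: the player to move is in a losing position under optimal play.

Losing position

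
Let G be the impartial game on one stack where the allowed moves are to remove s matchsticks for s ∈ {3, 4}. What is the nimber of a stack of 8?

0

Build the Grundy sequence with g(k) = mex{g(k−s) : s ∈ {3, 4}, s ≤ k}:
k:     0  1  2  3  4  5  6  7  8
g(k):  0  0  0  1  1  1  2  0  0
So g(8) = 0.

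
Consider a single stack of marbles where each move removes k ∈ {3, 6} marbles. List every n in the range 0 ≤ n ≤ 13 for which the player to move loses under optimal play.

Compute g(0), g(1), … for moves {3, 6}:
k:     0  1  2  3  4  5  6  7  8  9 10 11 12 13
g(k):  0  0  0  1  1  1  2  2  2  0  0  0  1  1
The P-positions (g = 0) in 0..13 are 0, 1, 2, 9, 10, 11.

0, 1, 2, 9, 10, 11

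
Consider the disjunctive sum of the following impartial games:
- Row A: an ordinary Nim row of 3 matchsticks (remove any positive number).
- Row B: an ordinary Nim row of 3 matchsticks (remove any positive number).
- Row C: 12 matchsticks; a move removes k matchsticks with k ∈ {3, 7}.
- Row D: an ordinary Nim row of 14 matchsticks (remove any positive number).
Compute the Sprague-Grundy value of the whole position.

14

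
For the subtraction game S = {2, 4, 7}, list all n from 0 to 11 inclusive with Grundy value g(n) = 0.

0, 1, 6, 9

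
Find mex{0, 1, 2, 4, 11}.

The values 0, 1, 2 are all present; 3 is the first non-negative integer missing from the set.

3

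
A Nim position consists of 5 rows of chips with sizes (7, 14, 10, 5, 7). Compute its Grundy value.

1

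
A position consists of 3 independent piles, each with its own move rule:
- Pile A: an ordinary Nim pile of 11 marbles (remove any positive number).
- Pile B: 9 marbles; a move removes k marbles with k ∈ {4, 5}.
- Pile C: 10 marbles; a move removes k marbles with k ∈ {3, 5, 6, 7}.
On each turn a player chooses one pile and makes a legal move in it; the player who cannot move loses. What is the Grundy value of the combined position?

11

Pile A is a plain Nim pile of size 11, so its Grundy value is 11.
Build the Grundy sequence for pile B with g(k) = mex{g(k−s) : s ∈ {4, 5}, s ≤ k}:
k:     0  1  2  3  4  5  6  7  8  9
g(k):  0  0  0  0  1  1  1  1  2  0
So g(9) = 0.
For pile C, compute g(0), g(1), … with moves {3, 5, 6, 7}:
k:     0  1  2  3  4  5  6  7  8  9 10
g(k):  0  0  0  1  1  1  2  2  2  3  0
So g(10) = 0.
The value of a disjunctive sum is the nim-sum of the parts.
Combined value = 11 XOR 0 XOR 0 = 11.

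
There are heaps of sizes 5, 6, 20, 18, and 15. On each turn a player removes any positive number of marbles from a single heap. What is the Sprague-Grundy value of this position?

Nim-sum: 5 XOR 6 XOR 20 XOR 18 XOR 15 = 10.

10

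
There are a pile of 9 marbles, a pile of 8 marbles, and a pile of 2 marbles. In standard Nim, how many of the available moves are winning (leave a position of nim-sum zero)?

1

Write each in binary and XOR column by column:
  1001  (9)
  1000  (8)
  0010  (2)
  ----
  0011  (3)
The overall nim-sum is X = 3. A pile of size p has a winning move iff p XOR X < p (reduce it to p XOR X).
  9: 9 XOR 3 = 10 ≥ 9 — no move.
  8: 8 XOR 3 = 11 ≥ 8 — no move.
  2: 2 XOR 3 = 1 < 2 — winning move (to 1).
That gives 1 winning move.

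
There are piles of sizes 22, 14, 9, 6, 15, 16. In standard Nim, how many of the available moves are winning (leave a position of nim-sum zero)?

3

In binary:
  10110  (22)
  01110  (14)
  01001  (9)
  00110  (6)
  01111  (15)
  10000  (16)
  -----
  01000  (8)
The overall nim-sum is X = 8. A pile of size p has a winning move iff p XOR X < p (reduce it to p XOR X).
  22: 22 XOR 8 = 30 ≥ 22 — no move.
  14: 14 XOR 8 = 6 < 14 — winning move (to 6).
  9: 9 XOR 8 = 1 < 9 — winning move (to 1).
  6: 6 XOR 8 = 14 ≥ 6 — no move.
  15: 15 XOR 8 = 7 < 15 — winning move (to 7).
  16: 16 XOR 8 = 24 ≥ 16 — no move.
That gives 3 winning moves.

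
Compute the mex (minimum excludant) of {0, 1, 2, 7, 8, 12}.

3

The values 0, 1, 2 are all present; 3 is the first non-negative integer missing from the set.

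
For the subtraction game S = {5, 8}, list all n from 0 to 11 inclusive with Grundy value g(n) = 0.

0, 1, 2, 3, 4

Grundy values for subtraction set {5, 8}:
g(0) = mex{} = 0
g(1) = mex{} = 0
g(2) = mex{} = 0
g(3) = mex{} = 0
g(4) = mex{} = 0
g(5) = mex{0} = 1
g(6) = mex{0} = 1
g(7) = mex{0} = 1
g(8) = mex{0} = 1
g(9) = mex{0} = 1
g(10) = mex{0,1} = 2
g(11) = mex{0,1} = 2
The P-positions (g = 0) in 0..11 are 0, 1, 2, 3, 4.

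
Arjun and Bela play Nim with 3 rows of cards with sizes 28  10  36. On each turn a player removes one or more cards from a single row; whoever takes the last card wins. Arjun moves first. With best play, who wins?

Nim-sum: 28 ^ 10 ^ 36 = 50.
The nim-sum is 50 ≠ 0, so this is an N-position: the player to move can win; Arjun has a winning move.

Arjun wins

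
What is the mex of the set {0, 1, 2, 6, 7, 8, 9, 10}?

3

The values 0, 1, 2 are all present; 3 is the first non-negative integer missing from the set.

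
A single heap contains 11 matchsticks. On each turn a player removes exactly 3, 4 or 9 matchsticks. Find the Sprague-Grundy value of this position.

1

Build the Grundy sequence with g(k) = mex{g(k−s) : s ∈ {3, 4, 9}, s ≤ k}:
g(0) = mex{} = 0
g(1) = mex{} = 0
g(2) = mex{} = 0
g(3) = mex{0} = 1
g(4) = mex{0} = 1
g(5) = mex{0} = 1
g(6) = mex{0,1} = 2
g(7) = mex{1} = 0
g(8) = mex{1} = 0
g(9) = mex{0,1,2} = 3
g(10) = mex{0,2} = 1
g(11) = mex{0} = 1
So g(11) = 1.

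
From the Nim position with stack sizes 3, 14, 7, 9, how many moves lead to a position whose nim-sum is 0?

3

Bitwise XOR of the heap sizes:
  0011  (3)
  1110  (14)
  0111  (7)
  1001  (9)
  ----
  0011  (3)
The overall nim-sum is X = 3. A stack of size p has a winning move iff p XOR X < p (reduce it to p XOR X).
  3: 3 XOR 3 = 0 < 3 — winning move (to 0).
  14: 14 XOR 3 = 13 < 14 — winning move (to 13).
  7: 7 XOR 3 = 4 < 7 — winning move (to 4).
  9: 9 XOR 3 = 10 ≥ 9 — no move.
That gives 3 winning moves.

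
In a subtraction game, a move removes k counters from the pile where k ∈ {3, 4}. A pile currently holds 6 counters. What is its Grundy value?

2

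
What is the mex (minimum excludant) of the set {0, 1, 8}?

2

The values 0, 1 are all present; 2 is the first non-negative integer missing from the set.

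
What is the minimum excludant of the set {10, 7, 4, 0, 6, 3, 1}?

The values 0, 1 are all present; 2 is the first non-negative integer missing from the set.

2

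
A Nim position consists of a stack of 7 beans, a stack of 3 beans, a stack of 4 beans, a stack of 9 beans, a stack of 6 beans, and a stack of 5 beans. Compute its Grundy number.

Nim-sum: 7 ⊕ 3 ⊕ 4 ⊕ 9 ⊕ 6 ⊕ 5 = 10.

10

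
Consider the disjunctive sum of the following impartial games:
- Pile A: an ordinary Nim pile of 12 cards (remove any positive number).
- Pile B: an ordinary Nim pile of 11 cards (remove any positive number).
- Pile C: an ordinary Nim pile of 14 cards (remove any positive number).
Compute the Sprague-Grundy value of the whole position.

9

Pile A is a plain Nim pile of size 12, so its Grundy value is 12.
Pile B is a plain Nim pile of size 11, so its Grundy value is 11.
Pile C is a plain Nim pile of size 14, so its Grundy value is 14.
The value of a disjunctive sum is the nim-sum of the parts.
Combined value = 12 ⊕ 11 ⊕ 14 = 9.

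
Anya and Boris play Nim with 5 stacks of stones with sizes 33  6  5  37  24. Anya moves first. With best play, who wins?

Nim-sum: 33 ⊕ 6 ⊕ 5 ⊕ 37 ⊕ 24 = 31.
The nim-sum is 31 ≠ 0, so this is an N-position: the player to move can win; Anya has a winning move.

Anya wins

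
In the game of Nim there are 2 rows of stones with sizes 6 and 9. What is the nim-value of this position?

15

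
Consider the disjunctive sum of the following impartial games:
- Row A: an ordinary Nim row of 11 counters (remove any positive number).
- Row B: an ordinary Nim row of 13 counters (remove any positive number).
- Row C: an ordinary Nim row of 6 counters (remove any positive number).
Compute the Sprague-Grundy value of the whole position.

Row A is a plain Nim row of size 11, so its Grundy value is 11.
Row B is a plain Nim row of size 13, so its Grundy value is 13.
Row C is a plain Nim row of size 6, so its Grundy value is 6.
The value of a disjunctive sum is the nim-sum of the parts.
Combined value = 11 ⊕ 13 ⊕ 6 = 0.

0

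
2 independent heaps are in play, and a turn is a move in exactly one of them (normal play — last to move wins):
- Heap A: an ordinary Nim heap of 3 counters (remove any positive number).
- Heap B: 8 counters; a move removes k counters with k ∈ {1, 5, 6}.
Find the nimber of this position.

1

Heap A is a plain Nim heap of size 3, so its Grundy value is 3.
Build the Grundy sequence for heap B with g(k) = mex{g(k−s) : s ∈ {1, 5, 6}, s ≤ k}:
g(0) = mex{} = 0
g(1) = mex{0} = 1
g(2) = mex{1} = 0
g(3) = mex{0} = 1
g(4) = mex{1} = 0
g(5) = mex{0} = 1
g(6) = mex{0,1} = 2
g(7) = mex{0,1,2} = 3
g(8) = mex{0,1,3} = 2
So g(8) = 2.
By the Sprague-Grundy theorem, the Grundy value of a sum of independent games is the XOR of the component values.
Combined value = 3 XOR 2 = 1.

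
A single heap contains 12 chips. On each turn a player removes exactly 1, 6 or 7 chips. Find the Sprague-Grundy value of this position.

Build the Grundy sequence with g(k) = mex{g(k−s) : s ∈ {1, 6, 7}, s ≤ k}:
k:     0  1  2  3  4  5  6  7  8  9 10 11 12
g(k):  0  1  0  1  0  1  2  3  2  3  2  3  0
So g(12) = 0.

0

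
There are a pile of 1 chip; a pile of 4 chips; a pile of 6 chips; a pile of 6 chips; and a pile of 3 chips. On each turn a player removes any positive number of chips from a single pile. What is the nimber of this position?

In binary:
  001  (1)
  100  (4)
  110  (6)
  110  (6)
  011  (3)
  ---
  110  (6)

6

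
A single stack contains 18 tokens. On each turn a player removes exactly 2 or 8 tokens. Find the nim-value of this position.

Build the Grundy sequence with g(k) = mex{g(k−s) : s ∈ {2, 8}, s ≤ k}:
k:     0  1  2  3  4  5  6  7  8  9 10 11 12 13 14 15 16 17 18
g(k):  0  0  1  1  0  0  1  1  2  2  0  0  1  1  0  0  1  1  2
So g(18) = 2.

2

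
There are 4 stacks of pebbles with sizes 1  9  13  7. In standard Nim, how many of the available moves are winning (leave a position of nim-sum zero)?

Compute the nim-sum pairwise:
1 ⊕ 9 = 8
8 ⊕ 13 = 5
5 ⊕ 7 = 2
The overall nim-sum is X = 2. A stack of size p has a winning move iff p XOR X < p (reduce it to p XOR X).
  1: 1 XOR 2 = 3 ≥ 1 — no move.
  9: 9 XOR 2 = 11 ≥ 9 — no move.
  13: 13 XOR 2 = 15 ≥ 13 — no move.
  7: 7 XOR 2 = 5 < 7 — winning move (to 5).
That gives 1 winning move.

1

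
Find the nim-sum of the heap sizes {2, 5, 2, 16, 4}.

17

Nim-sum: 2 ⊕ 5 ⊕ 2 ⊕ 16 ⊕ 4 = 17.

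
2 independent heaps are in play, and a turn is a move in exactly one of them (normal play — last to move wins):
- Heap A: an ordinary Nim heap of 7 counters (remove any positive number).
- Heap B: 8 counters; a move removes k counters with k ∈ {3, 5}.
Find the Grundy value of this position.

Heap A is a plain Nim heap of size 7, so its Grundy value is 7.
Grundy values for heap B (subtraction set {3, 5}):
k:     0  1  2  3  4  5  6  7  8
g(k):  0  0  0  1  1  1  2  2  0
So g(8) = 0.
The value of a disjunctive sum is the nim-sum of the parts.
Combined value = 7 ⊕ 0 = 7.

7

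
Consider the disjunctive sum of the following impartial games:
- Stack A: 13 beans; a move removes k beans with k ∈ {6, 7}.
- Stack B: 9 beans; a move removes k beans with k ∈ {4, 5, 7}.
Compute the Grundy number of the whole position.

2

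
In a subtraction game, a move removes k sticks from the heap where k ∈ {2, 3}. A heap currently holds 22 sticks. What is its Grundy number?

Build the Grundy sequence with g(k) = mex{g(k−s) : s ∈ {2, 3}, s ≤ k}:
k:     0  1  2  3  4  5  6  7  8  9 10 11 12 13 14 15 16 17 18 19 20 21 22
g(k):  0  0  1  1  2  0  0  1  1  2  0  0  1  1  2  0  0  1  1  2  0  0  1
So g(22) = 1.

1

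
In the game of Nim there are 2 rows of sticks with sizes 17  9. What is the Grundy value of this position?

24

Compute the nim-sum pairwise:
17 ^ 9 = 24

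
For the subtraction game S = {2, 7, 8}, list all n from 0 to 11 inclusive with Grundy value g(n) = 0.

0, 1, 4, 5, 10

Grundy values for subtraction set {2, 7, 8}:
g(0) = mex{} = 0
g(1) = mex{} = 0
g(2) = mex{0} = 1
g(3) = mex{0} = 1
g(4) = mex{1} = 0
g(5) = mex{1} = 0
g(6) = mex{0} = 1
g(7) = mex{0} = 1
g(8) = mex{0,1} = 2
g(9) = mex{0,1} = 2
g(10) = mex{1,2} = 0
g(11) = mex{0,1,2} = 3
The P-positions (g = 0) in 0..11 are 0, 1, 4, 5, 10.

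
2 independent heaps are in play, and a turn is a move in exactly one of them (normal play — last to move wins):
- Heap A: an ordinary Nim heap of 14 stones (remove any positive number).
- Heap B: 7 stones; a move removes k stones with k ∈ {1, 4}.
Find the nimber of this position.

14

Heap A is a plain Nim heap of size 14, so its Grundy value is 14.
Grundy values for heap B (subtraction set {1, 4}):
g(0) = mex{} = 0
g(1) = mex{0} = 1
g(2) = mex{1} = 0
g(3) = mex{0} = 1
g(4) = mex{0,1} = 2
g(5) = mex{1,2} = 0
g(6) = mex{0} = 1
g(7) = mex{1} = 0
So g(7) = 0.
The value of a disjunctive sum is the nim-sum of the parts.
Combined value = 14 XOR 0 = 14.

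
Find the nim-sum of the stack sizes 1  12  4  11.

2

Nim-sum: 1 ^ 12 ^ 4 ^ 11 = 2.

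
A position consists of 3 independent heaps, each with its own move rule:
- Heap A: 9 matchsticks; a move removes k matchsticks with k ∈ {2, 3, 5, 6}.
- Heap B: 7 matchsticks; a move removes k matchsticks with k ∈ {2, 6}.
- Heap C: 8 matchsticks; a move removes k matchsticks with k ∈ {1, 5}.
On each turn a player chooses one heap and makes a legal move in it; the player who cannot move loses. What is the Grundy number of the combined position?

1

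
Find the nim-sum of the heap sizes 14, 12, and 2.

Nim-sum: 14 ^ 12 ^ 2 = 0.

0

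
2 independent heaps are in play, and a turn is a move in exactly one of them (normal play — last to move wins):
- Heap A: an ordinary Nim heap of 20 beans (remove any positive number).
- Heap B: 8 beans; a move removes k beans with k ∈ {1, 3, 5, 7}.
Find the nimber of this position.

Heap A is a plain Nim heap of size 20, so its Grundy value is 20.
For heap B, compute g(0), g(1), … with moves {1, 3, 5, 7}:
g(0) = mex{} = 0
g(1) = mex{0} = 1
g(2) = mex{1} = 0
g(3) = mex{0} = 1
g(4) = mex{1} = 0
g(5) = mex{0} = 1
g(6) = mex{1} = 0
g(7) = mex{0} = 1
g(8) = mex{1} = 0
So g(8) = 0.
The value of a disjunctive sum is the nim-sum of the parts.
Combined value = 20 XOR 0 = 20.

20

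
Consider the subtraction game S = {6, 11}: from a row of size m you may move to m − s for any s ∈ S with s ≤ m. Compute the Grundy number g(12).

2

Compute g(0), g(1), … for moves {6, 11}:
g(0) = mex{} = 0
g(1) = mex{} = 0
g(2) = mex{} = 0
g(3) = mex{} = 0
g(4) = mex{} = 0
g(5) = mex{} = 0
g(6) = mex{0} = 1
g(7) = mex{0} = 1
g(8) = mex{0} = 1
g(9) = mex{0} = 1
g(10) = mex{0} = 1
g(11) = mex{0} = 1
g(12) = mex{0,1} = 2
So g(12) = 2.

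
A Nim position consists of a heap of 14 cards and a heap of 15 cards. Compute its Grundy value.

1

In binary:
  1110  (14)
  1111  (15)
  ----
  0001  (1)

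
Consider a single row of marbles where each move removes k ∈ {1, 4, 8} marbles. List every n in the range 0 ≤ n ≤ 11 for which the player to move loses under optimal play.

0, 2, 5, 7

Compute g(0), g(1), … for moves {1, 4, 8}:
g(0) = mex{} = 0
g(1) = mex{0} = 1
g(2) = mex{1} = 0
g(3) = mex{0} = 1
g(4) = mex{0,1} = 2
g(5) = mex{1,2} = 0
g(6) = mex{0} = 1
g(7) = mex{1} = 0
g(8) = mex{0,2} = 1
g(9) = mex{0,1} = 2
g(10) = mex{0,1,2} = 3
g(11) = mex{0,1,3} = 2
The P-positions (g = 0) in 0..11 are 0, 2, 5, 7.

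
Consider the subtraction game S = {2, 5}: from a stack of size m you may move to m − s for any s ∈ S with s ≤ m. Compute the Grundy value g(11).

0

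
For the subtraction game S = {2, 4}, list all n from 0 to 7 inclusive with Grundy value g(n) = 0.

0, 1, 6, 7

Grundy values for subtraction set {2, 4}:
g(0) = mex{} = 0
g(1) = mex{} = 0
g(2) = mex{0} = 1
g(3) = mex{0} = 1
g(4) = mex{0,1} = 2
g(5) = mex{0,1} = 2
g(6) = mex{1,2} = 0
g(7) = mex{1,2} = 0
The P-positions (g = 0) in 0..7 are 0, 1, 6, 7.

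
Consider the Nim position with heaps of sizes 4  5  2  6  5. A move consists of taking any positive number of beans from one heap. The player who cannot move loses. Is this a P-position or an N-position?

P-position

Bitwise XOR of the heap sizes:
  100  (4)
  101  (5)
  010  (2)
  110  (6)
  101  (5)
  ---
  000  (0)
The nim-sum is 0, so this is a P-position: the player to move is in a losing position under optimal play.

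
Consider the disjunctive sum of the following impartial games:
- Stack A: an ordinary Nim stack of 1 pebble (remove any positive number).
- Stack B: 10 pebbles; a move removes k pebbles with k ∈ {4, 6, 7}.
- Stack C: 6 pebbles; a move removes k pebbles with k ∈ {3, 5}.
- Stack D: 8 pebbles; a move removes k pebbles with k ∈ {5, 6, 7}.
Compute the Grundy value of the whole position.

0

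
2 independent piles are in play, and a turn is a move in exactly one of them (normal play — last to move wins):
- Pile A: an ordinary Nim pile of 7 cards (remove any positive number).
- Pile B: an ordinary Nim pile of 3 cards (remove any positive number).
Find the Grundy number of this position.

4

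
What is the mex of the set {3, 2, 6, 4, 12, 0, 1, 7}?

The values 0, 1, 2, 3, 4 are all present; 5 is the first non-negative integer missing from the set.

5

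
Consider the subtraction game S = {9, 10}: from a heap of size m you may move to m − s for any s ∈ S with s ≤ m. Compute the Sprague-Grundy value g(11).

Grundy values for subtraction set {9, 10}:
k:     0  1  2  3  4  5  6  7  8  9 10 11
g(k):  0  0  0  0  0  0  0  0  0  1  1  1
So g(11) = 1.

1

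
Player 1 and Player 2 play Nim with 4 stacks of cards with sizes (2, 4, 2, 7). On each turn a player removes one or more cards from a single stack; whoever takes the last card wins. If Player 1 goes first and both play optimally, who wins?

Player 1 wins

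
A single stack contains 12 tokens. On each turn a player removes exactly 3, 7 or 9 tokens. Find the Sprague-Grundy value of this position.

0

Grundy values for subtraction set {3, 7, 9}:
k:     0  1  2  3  4  5  6  7  8  9 10 11 12
g(k):  0  0  0  1  1  1  0  2  2  1  3  3  0
So g(12) = 0.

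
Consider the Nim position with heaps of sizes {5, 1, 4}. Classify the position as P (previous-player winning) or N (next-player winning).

Nim-sum: 5 ^ 1 ^ 4 = 0.
The nim-sum is 0, so this is a P-position: the player to move is in a losing position under optimal play.

P-position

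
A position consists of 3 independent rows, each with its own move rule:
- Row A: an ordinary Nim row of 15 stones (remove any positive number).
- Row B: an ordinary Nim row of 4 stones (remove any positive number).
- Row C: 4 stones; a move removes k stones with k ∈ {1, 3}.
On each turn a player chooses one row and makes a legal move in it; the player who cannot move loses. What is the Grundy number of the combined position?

Row A is a plain Nim row of size 15, so its Grundy value is 15.
Row B is a plain Nim row of size 4, so its Grundy value is 4.
Build the Grundy sequence for row C with g(k) = mex{g(k−s) : s ∈ {1, 3}, s ≤ k}:
k:     0  1  2  3  4
g(k):  0  1  0  1  0
So g(4) = 0.
By the Sprague-Grundy theorem, the Grundy value of a sum of independent games is the XOR of the component values.
Combined value = 15 XOR 4 XOR 0 = 11.

11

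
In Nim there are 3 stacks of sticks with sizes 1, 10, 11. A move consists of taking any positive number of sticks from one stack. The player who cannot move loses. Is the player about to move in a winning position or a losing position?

Losing position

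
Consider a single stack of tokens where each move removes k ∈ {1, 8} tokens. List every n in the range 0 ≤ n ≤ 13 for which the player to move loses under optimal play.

0, 2, 4, 6, 9, 11, 13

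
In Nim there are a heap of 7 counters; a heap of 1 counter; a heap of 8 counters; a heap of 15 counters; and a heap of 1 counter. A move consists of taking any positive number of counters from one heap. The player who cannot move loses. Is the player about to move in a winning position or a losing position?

Compute the nim-sum pairwise:
7 ^ 1 = 6
6 ^ 8 = 14
14 ^ 15 = 1
1 ^ 1 = 0
The nim-sum is 0, so this is a P-position: the player to move is in a losing position under optimal play.

Losing position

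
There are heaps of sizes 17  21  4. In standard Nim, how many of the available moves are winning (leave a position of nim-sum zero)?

0

Compute the nim-sum pairwise:
17 ^ 21 = 4
4 ^ 4 = 0
The nim-sum is already 0, so every move leaves a nonzero nim-sum — there are no winning moves.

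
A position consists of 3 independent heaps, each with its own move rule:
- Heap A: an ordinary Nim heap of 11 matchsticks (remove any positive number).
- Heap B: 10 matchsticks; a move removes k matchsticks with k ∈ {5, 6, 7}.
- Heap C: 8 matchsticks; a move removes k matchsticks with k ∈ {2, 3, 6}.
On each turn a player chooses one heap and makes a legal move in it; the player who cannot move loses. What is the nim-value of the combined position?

Heap A is a plain Nim heap of size 11, so its Grundy value is 11.
For heap B, compute g(0), g(1), … with moves {5, 6, 7}:
g(0) = mex{} = 0
g(1) = mex{} = 0
g(2) = mex{} = 0
g(3) = mex{} = 0
g(4) = mex{} = 0
g(5) = mex{0} = 1
g(6) = mex{0} = 1
g(7) = mex{0} = 1
g(8) = mex{0} = 1
g(9) = mex{0} = 1
g(10) = mex{0,1} = 2
So g(10) = 2.
Grundy values for heap C (subtraction set {2, 3, 6}):
k:     0  1  2  3  4  5  6  7  8
g(k):  0  0  1  1  2  0  3  1  2
So g(8) = 2.
By the Sprague-Grundy theorem, the Grundy value of a sum of independent games is the XOR of the component values.
Combined value = 11 ⊕ 2 ⊕ 2 = 11.

11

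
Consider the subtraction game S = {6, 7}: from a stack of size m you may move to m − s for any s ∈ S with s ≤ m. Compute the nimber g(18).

0

Compute g(0), g(1), … for moves {6, 7}:
k:     0  1  2  3  4  5  6  7  8  9 10 11 12 13 14 15 16 17 18
g(k):  0  0  0  0  0  0  1  1  1  1  1  1  2  0  0  0  0  0  0
So g(18) = 0.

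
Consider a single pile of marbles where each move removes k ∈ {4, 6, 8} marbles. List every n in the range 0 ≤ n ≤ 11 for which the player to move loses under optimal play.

Grundy values for subtraction set {4, 6, 8}:
k:     0  1  2  3  4  5  6  7  8  9 10 11
g(k):  0  0  0  0  1  1  1  1  2  2  2  2
The P-positions (g = 0) in 0..11 are 0, 1, 2, 3.

0, 1, 2, 3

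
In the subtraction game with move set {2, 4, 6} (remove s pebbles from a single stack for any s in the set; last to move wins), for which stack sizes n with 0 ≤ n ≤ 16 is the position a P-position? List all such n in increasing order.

0, 1, 8, 9, 16

Grundy values for subtraction set {2, 4, 6}:
k:     0  1  2  3  4  5  6  7  8  9 10 11 12 13 14 15 16
g(k):  0  0  1  1  2  2  3  3  0  0  1  1  2  2  3  3  0
The P-positions (g = 0) in 0..16 are 0, 1, 8, 9, 16.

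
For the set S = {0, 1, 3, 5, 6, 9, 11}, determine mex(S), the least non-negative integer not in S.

The values 0, 1 are all present; 2 is the first non-negative integer missing from the set.

2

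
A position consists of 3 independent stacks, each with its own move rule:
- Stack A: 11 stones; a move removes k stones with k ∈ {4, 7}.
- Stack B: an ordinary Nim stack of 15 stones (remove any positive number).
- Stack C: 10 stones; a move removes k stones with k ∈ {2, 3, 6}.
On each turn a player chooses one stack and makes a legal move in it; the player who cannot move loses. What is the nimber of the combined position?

Build the Grundy sequence for stack A with g(k) = mex{g(k−s) : s ∈ {4, 7}, s ≤ k}:
g(0) = mex{} = 0
g(1) = mex{} = 0
g(2) = mex{} = 0
g(3) = mex{} = 0
g(4) = mex{0} = 1
g(5) = mex{0} = 1
g(6) = mex{0} = 1
g(7) = mex{0} = 1
g(8) = mex{0,1} = 2
g(9) = mex{0,1} = 2
g(10) = mex{0,1} = 2
g(11) = mex{1} = 0
So g(11) = 0.
Stack B is a plain Nim stack of size 15, so its Grundy value is 15.
For stack C, compute g(0), g(1), … with moves {2, 3, 6}:
g(0) = mex{} = 0
g(1) = mex{} = 0
g(2) = mex{0} = 1
g(3) = mex{0} = 1
g(4) = mex{0,1} = 2
g(5) = mex{1} = 0
g(6) = mex{0,1,2} = 3
g(7) = mex{0,2} = 1
g(8) = mex{0,1,3} = 2
g(9) = mex{1,3} = 0
g(10) = mex{1,2} = 0
So g(10) = 0.
The value of a disjunctive sum is the nim-sum of the parts.
Combined value = 0 XOR 15 XOR 0 = 15.

15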